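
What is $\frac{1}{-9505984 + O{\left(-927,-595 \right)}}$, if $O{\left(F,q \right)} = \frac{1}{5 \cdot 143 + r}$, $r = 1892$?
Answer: $- \frac{2607}{24782100287} \approx -1.052 \cdot 10^{-7}$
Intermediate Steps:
$O{\left(F,q \right)} = \frac{1}{2607}$ ($O{\left(F,q \right)} = \frac{1}{5 \cdot 143 + 1892} = \frac{1}{715 + 1892} = \frac{1}{2607}$)
$\frac{1}{-9505984 + O{\left(-927,-595 \right)}} = \frac{1}{-9505984 + \frac{1}{2607}} = \frac{1}{- \frac{24782100287}{2607}} = - \frac{2607}{24782100287}$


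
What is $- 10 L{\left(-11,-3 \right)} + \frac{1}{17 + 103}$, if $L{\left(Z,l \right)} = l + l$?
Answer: $\frac{7201}{120} \approx 60.008$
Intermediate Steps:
$L{\left(Z,l \right)} = 2 l$
$- 10 L{\left(-11,-3 \right)} + \frac{1}{17 + 103} = - 10 \cdot 2 \left(-3\right) + \frac{1}{17 + 103} = \left(-10\right) \left(-6\right) + \frac{1}{120} = 60 + \frac{1}{120} = \frac{7201}{120}$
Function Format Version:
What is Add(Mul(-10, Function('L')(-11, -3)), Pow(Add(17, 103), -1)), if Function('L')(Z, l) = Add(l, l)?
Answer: Rational(7201, 120) ≈ 60.008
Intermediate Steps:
Function('L')(Z, l) = Mul(2, l)
Add(Mul(-10, Function('L')(-11, -3)), Pow(Add(17, 103), -1)) = Add(Mul(-10, Mul(2, -3)), Pow(Add(17, 103), -1)) = Add(Mul(-10, -6), Pow(120, -1)) = Add(60, Rational(1, 120)) = Rational(7201, 120)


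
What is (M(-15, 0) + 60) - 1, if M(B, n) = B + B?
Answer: 29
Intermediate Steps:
M(B, n) = 2*B
(M(-15, 0) + 60) - 1 = (2*(-15) + 60) - 1 = (-30 + 60) - 1 = 30 - 1 = 29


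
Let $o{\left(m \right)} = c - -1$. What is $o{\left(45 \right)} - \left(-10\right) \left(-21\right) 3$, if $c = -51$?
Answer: $-680$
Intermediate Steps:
$o{\left(m \right)} = -50$ ($o{\left(m \right)} = -51 - -1 = -51 + 1 = -50$)
$o{\left(45 \right)} - \left(-10\right) \left(-21\right) 3 = -50 - \left(-10\right) \left(-21\right) 3 = -50 - 210 \cdot 3 = -50 - 630 = -680$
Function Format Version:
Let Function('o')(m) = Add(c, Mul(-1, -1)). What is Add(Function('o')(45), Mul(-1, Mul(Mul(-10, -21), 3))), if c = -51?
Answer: -680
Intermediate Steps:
Function('o')(m) = -50 (Function('o')(m) = Add(-51, Mul(-1, -1)) = Add(-51, 1) = -50)
Add(Function('o')(45), Mul(-1, Mul(Mul(-10, -21), 3))) = Add(-50, Mul(-1, Mul(Mul(-10, -21), 3))) = Add(-50, Mul(-1, Mul(210, 3))) = Add(-50, Mul(-1, 630)) = Add(-50, -630) = -680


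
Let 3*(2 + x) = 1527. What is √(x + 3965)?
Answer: 2*√1118 ≈ 66.873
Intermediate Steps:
x = 507 (x = -2 + (⅓)*1527 = -2 + 509 = 507)
√(x + 3965) = √(507 + 3965) = √4472 = 2*√1118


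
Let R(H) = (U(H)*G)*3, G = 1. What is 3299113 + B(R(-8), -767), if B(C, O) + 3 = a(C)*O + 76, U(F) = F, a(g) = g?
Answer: 3317594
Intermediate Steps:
R(H) = 3*H (R(H) = (H*1)*3 = H*3 = 3*H)
B(C, O) = 73 + C*O (B(C, O) = -3 + (C*O + 76) = -3 + (76 + C*O) = 73 + C*O)
3299113 + B(R(-8), -767) = 3299113 + (73 + (3*(-8))*(-767)) = 3299113 + (73 - 24*(-767)) = 3299113 + (73 + 18408) = 3299113 + 18481 = 3317594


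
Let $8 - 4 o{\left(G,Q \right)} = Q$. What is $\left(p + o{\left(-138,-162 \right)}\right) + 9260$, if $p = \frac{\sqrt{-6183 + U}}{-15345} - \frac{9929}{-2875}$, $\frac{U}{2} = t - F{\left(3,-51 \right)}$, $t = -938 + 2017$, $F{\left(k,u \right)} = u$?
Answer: $\frac{53509233}{5750} - \frac{i \sqrt{3923}}{15345} \approx 9306.0 - 0.0040817 i$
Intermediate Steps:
$t = 1079$
$o{\left(G,Q \right)} = 2 - \frac{Q}{4}$
$U = 2260$ ($U = 2 \left(1079 - -51\right) = 2 \left(1079 + 51\right) = 2 \cdot 1130 = 2260$)
$p = \frac{9929}{2875} - \frac{i \sqrt{3923}}{15345}$ ($p = \frac{\sqrt{-6183 + 2260}}{-15345} - \frac{9929}{-2875} = \sqrt{-3923} \left(- \frac{1}{15345}\right) - - \frac{9929}{2875} = i \sqrt{3923} \left(- \frac{1}{15345}\right) + \frac{9929}{2875} = - \frac{i \sqrt{3923}}{15345} + \frac{9929}{2875} = \frac{9929}{2875} - \frac{i \sqrt{3923}}{15345} \approx 3.4536 - 0.0040817 i$)
$\left(p + o{\left(-138,-162 \right)}\right) + 9260 = \left(\left(\frac{9929}{2875} - \frac{i \sqrt{3923}}{15345}\right) + \left(2 - - \frac{81}{2}\right)\right) + 9260 = \left(\left(\frac{9929}{2875} - \frac{i \sqrt{3923}}{15345}\right) + \left(2 + \frac{81}{2}\right)\right) + 9260 = \left(\left(\frac{9929}{2875} - \frac{i \sqrt{3923}}{15345}\right) + \frac{85}{2}\right) + 9260 = \left(\frac{264233}{5750} - \frac{i \sqrt{3923}}{15345}\right) + 9260 = \frac{53509233}{5750} - \frac{i \sqrt{3923}}{15345}$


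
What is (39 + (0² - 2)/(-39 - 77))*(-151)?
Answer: -341713/58 ≈ -5891.6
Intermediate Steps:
(39 + (0² - 2)/(-39 - 77))*(-151) = (39 + (0 - 2)/(-116))*(-151) = (39 - 2*(-1/116))*(-151) = (39 + 1/58)*(-151) = (2263/58)*(-151) = -341713/58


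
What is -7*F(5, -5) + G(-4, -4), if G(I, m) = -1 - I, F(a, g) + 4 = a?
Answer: -4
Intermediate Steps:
F(a, g) = -4 + a
-7*F(5, -5) + G(-4, -4) = -7*(-4 + 5) + (-1 - 1*(-4)) = -7*1 + (-1 + 4) = -7 + 3 = -4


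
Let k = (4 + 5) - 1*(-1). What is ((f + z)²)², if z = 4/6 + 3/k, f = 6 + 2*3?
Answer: 22898045041/810000 ≈ 28269.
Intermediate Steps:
k = 10 (k = 9 + 1 = 10)
f = 12 (f = 6 + 6 = 12)
z = 29/30 (z = 4/6 + 3/10 = 4*(⅙) + 3*(⅒) = ⅔ + 3/10 = 29/30 ≈ 0.96667)
((f + z)²)² = ((12 + 29/30)²)² = ((389/30)²)² = (151321/900)² = 22898045041/810000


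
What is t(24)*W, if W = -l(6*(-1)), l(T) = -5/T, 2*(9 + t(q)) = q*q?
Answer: -465/2 ≈ -232.50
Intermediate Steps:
t(q) = -9 + q²/2 (t(q) = -9 + (q*q)/2 = -9 + q²/2)
W = -⅚ (W = -(-5)/(6*(-1)) = -(-5)/(-6) = -(-5)*(-1)/6 = -1*⅚ = -⅚ ≈ -0.83333)
t(24)*W = (-9 + (½)*24²)*(-⅚) = (-9 + (½)*576)*(-⅚) = (-9 + 288)*(-⅚) = 279*(-⅚) = -465/2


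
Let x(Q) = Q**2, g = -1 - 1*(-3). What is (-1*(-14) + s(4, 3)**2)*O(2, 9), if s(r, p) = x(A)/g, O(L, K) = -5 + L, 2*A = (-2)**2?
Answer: -54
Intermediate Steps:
g = 2 (g = -1 + 3 = 2)
A = 2 (A = (1/2)*(-2)**2 = (1/2)*4 = 2)
s(r, p) = 2 (s(r, p) = 2**2/2 = 4*(1/2) = 2)
(-1*(-14) + s(4, 3)**2)*O(2, 9) = (-1*(-14) + 2**2)*(-5 + 2) = (14 + 4)*(-3) = 18*(-3) = -54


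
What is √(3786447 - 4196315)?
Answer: 2*I*√102467 ≈ 640.21*I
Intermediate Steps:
√(3786447 - 4196315) = √(-409868) = 2*I*√102467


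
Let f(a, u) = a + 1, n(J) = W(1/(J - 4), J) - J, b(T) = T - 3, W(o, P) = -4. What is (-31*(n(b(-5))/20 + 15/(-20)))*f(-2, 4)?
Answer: -341/20 ≈ -17.050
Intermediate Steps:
b(T) = -3 + T
n(J) = -4 - J
f(a, u) = 1 + a
(-31*(n(b(-5))/20 + 15/(-20)))*f(-2, 4) = (-31*((-4 - (-3 - 5))/20 + 15/(-20)))*(1 - 2) = -31*((-4 - 1*(-8))*(1/20) + 15*(-1/20))*(-1) = -31*((-4 + 8)*(1/20) - ¾)*(-1) = -31*(4*(1/20) - ¾)*(-1) = -31*(⅕ - ¾)*(-1) = -31*(-11/20)*(-1) = (341/20)*(-1) = -341/20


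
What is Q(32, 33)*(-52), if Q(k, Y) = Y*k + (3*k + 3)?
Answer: -60060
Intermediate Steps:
Q(k, Y) = 3 + 3*k + Y*k (Q(k, Y) = Y*k + (3 + 3*k) = 3 + 3*k + Y*k)
Q(32, 33)*(-52) = (3 + 3*32 + 33*32)*(-52) = (3 + 96 + 1056)*(-52) = 1155*(-52) = -60060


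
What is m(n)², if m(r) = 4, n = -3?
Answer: 16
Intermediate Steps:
m(n)² = 4² = 16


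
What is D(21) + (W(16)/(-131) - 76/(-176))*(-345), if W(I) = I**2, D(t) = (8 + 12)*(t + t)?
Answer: 7869135/5764 ≈ 1365.2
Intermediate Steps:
D(t) = 40*t (D(t) = 20*(2*t) = 40*t)
D(21) + (W(16)/(-131) - 76/(-176))*(-345) = 40*21 + (16**2/(-131) - 76/(-176))*(-345) = 840 + (256*(-1/131) - 76*(-1/176))*(-345) = 840 + (-256/131 + 19/44)*(-345) = 840 - 8775/5764*(-345) = 840 + 3027375/5764 = 7869135/5764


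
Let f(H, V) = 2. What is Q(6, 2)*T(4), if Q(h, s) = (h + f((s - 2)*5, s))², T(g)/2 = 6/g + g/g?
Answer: 320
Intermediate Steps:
T(g) = 2 + 12/g (T(g) = 2*(6/g + g/g) = 2*(6/g + 1) = 2*(1 + 6/g) = 2 + 12/g)
Q(h, s) = (2 + h)² (Q(h, s) = (h + 2)² = (2 + h)²)
Q(6, 2)*T(4) = (2 + 6)²*(2 + 12/4) = 8²*(2 + 12*(¼)) = 64*(2 + 3) = 64*5 = 320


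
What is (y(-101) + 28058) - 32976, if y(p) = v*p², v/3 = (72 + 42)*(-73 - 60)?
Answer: -464007604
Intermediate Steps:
v = -45486 (v = 3*((72 + 42)*(-73 - 60)) = 3*(114*(-133)) = 3*(-15162) = -45486)
y(p) = -45486*p²
(y(-101) + 28058) - 32976 = (-45486*(-101)² + 28058) - 32976 = (-45486*10201 + 28058) - 32976 = (-464002686 + 28058) - 32976 = -463974628 - 32976 = -464007604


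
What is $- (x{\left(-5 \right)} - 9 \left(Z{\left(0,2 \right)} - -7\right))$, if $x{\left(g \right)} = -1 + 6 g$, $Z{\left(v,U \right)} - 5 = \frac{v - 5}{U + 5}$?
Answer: $\frac{928}{7} \approx 132.57$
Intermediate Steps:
$Z{\left(v,U \right)} = 5 + \frac{-5 + v}{5 + U}$ ($Z{\left(v,U \right)} = 5 + \frac{v - 5}{U + 5} = 5 + \frac{-5 + v}{5 + U}$)
$- (x{\left(-5 \right)} - 9 \left(Z{\left(0,2 \right)} - -7\right)) = - (\left(-1 + 6 \left(-5\right)\right) - 9 \left(\frac{20 + 0 + 5 \cdot 2}{5 + 2} - -7\right)) = - (\left(-1 - 30\right) - 9 \left(\frac{20 + 0 + 10}{7} + 7\right)) = - (-31 - 9 \left(\frac{1}{7} \cdot 30 + 7\right)) = - (-31 - 9 \left(\frac{30}{7} + 7\right)) = - (-31 - \frac{711}{7}) = \left(-1\right) \left(- \frac{928}{7}\right) = \frac{928}{7}$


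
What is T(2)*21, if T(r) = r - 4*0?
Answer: 42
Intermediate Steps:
T(r) = r (T(r) = r + 0 = r)
T(2)*21 = 2*21 = 42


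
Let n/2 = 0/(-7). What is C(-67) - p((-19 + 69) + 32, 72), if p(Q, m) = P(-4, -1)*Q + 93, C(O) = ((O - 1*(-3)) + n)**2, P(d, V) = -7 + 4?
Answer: 4249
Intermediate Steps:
n = 0 (n = 2*(0/(-7)) = 2*(0*(-1/7)) = 2*0 = 0)
P(d, V) = -3
C(O) = (3 + O)**2 (C(O) = ((O - 1*(-3)) + 0)**2 = ((O + 3) + 0)**2 = ((3 + O) + 0)**2 = (3 + O)**2)
p(Q, m) = 93 - 3*Q (p(Q, m) = -3*Q + 93 = 93 - 3*Q)
C(-67) - p((-19 + 69) + 32, 72) = (3 - 67)**2 - (93 - 3*((-19 + 69) + 32)) = (-64)**2 - (93 - 3*(50 + 32)) = 4096 - (93 - 3*82) = 4096 - (93 - 246) = 4096 - 1*(-153) = 4096 + 153 = 4249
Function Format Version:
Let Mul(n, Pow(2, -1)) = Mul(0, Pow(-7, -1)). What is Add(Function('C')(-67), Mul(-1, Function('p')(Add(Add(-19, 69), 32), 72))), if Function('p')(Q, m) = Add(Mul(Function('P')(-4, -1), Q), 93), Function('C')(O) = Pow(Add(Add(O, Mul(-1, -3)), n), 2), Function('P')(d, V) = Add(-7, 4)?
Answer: 4249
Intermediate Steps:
n = 0 (n = Mul(2, Mul(0, Pow(-7, -1))) = Mul(2, Mul(0, Rational(-1, 7))) = Mul(2, 0) = 0)
Function('P')(d, V) = -3
Function('C')(O) = Pow(Add(3, O), 2) (Function('C')(O) = Pow(Add(Add(O, Mul(-1, -3)), 0), 2) = Pow(Add(Add(O, 3), 0), 2) = Pow(Add(Add(3, O), 0), 2) = Pow(Add(3, O), 2))
Function('p')(Q, m) = Add(93, Mul(-3, Q)) (Function('p')(Q, m) = Add(Mul(-3, Q), 93) = Add(93, Mul(-3, Q)))
Add(Function('C')(-67), Mul(-1, Function('p')(Add(Add(-19, 69), 32), 72))) = Add(Pow(Add(3, -67), 2), Mul(-1, Add(93, Mul(-3, Add(Add(-19, 69), 32))))) = Add(Pow(-64, 2), Mul(-1, Add(93, Mul(-3, Add(50, 32))))) = Add(4096, Mul(-1, Add(93, Mul(-3, 82)))) = Add(4096, Mul(-1, Add(93, -246))) = Add(4096, Mul(-1, -153)) = Add(4096, 153) = 4249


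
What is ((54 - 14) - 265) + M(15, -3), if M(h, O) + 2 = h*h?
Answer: -2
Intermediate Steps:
M(h, O) = -2 + h² (M(h, O) = -2 + h*h = -2 + h²)
((54 - 14) - 265) + M(15, -3) = ((54 - 14) - 265) + (-2 + 15²) = (40 - 265) + (-2 + 225) = -225 + 223 = -2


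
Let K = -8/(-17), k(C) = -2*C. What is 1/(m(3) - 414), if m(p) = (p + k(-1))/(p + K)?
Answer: -59/24341 ≈ -0.0024239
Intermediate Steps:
K = 8/17 (K = -8*(-1/17) = 8/17 ≈ 0.47059)
m(p) = (2 + p)/(8/17 + p) (m(p) = (p - 2*(-1))/(p + 8/17) = (p + 2)/(8/17 + p) = (2 + p)/(8/17 + p))
1/(m(3) - 414) = 1/(17*(2 + 3)/(8 + 17*3) - 414) = 1/(17*5/(8 + 51) - 414) = 1/(17*5/59 - 414) = 1/(17*(1/59)*5 - 414) = 1/(85/59 - 414) = 1/(-24341/59) = -59/24341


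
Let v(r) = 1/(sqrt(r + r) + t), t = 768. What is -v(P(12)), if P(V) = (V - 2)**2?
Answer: -96/73703 + 5*sqrt(2)/294812 ≈ -0.0012785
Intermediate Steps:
P(V) = (-2 + V)**2
v(r) = 1/(768 + sqrt(2)*sqrt(r)) (v(r) = 1/(sqrt(r + r) + 768) = 1/(sqrt(2*r) + 768) = 1/(sqrt(2)*sqrt(r) + 768) = 1/(768 + sqrt(2)*sqrt(r)))
-v(P(12)) = -1/(768 + sqrt(2)*sqrt((-2 + 12)**2)) = -1/(768 + sqrt(2)*sqrt(10**2)) = -1/(768 + sqrt(2)*sqrt(100)) = -1/(768 + sqrt(2)*10) = -1/(768 + 10*sqrt(2))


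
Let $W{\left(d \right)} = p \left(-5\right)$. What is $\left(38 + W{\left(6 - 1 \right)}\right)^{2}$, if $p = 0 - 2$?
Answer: $2304$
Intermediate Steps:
$p = -2$
$W{\left(d \right)} = 10$ ($W{\left(d \right)} = \left(-2\right) \left(-5\right) = 10$)
$\left(38 + W{\left(6 - 1 \right)}\right)^{2} = \left(38 + 10\right)^{2} = 48^{2} = 2304$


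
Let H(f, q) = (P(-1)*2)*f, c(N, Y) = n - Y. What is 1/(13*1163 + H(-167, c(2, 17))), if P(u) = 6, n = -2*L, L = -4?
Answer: 1/13115 ≈ 7.6249e-5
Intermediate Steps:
n = 8 (n = -2*(-4) = 8)
c(N, Y) = 8 - Y
H(f, q) = 12*f (H(f, q) = (6*2)*f = 12*f)
1/(13*1163 + H(-167, c(2, 17))) = 1/(13*1163 + 12*(-167)) = 1/(15119 - 2004) = 1/13115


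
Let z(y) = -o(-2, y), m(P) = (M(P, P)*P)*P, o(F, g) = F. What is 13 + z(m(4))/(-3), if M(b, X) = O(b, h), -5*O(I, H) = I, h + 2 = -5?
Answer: 37/3 ≈ 12.333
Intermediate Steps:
h = -7 (h = -2 - 5 = -7)
O(I, H) = -I/5
M(b, X) = -b/5
m(P) = -P**3/5 (m(P) = ((-P/5)*P)*P = (-P**2/5)*P = -P**3/5)
z(y) = 2 (z(y) = -1*(-2) = 2)
13 + z(m(4))/(-3) = 13 + 2/(-3) = 13 + 2*(-1/3) = 13 - 2/3 = 37/3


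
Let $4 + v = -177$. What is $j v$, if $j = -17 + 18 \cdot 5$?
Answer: $-13213$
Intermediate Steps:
$v = -181$ ($v = -4 - 177 = -181$)
$j = 73$ ($j = -17 + 90 = 73$)
$j v = 73 \left(-181\right) = -13213$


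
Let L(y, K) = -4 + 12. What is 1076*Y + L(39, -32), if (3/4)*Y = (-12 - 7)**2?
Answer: 1553768/3 ≈ 5.1792e+5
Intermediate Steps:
L(y, K) = 8
Y = 1444/3 (Y = 4*(-12 - 7)**2/3 = (4/3)*(-19)**2 = (4/3)*361 = 1444/3 ≈ 481.33)
1076*Y + L(39, -32) = 1076*(1444/3) + 8 = 1553744/3 + 8 = 1553768/3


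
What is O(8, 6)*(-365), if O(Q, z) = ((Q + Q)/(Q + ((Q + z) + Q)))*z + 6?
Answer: -3358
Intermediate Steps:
O(Q, z) = 6 + 2*Q*z/(z + 3*Q) (O(Q, z) = ((2*Q)/(Q + (z + 2*Q)))*z + 6 = ((2*Q)/(z + 3*Q))*z + 6 = (2*Q/(z + 3*Q))*z + 6 = 2*Q*z/(z + 3*Q) + 6 = 6 + 2*Q*z/(z + 3*Q))
O(8, 6)*(-365) = (2*(3*6 + 9*8 + 8*6)/(6 + 3*8))*(-365) = (2*(18 + 72 + 48)/(6 + 24))*(-365) = (2*138/30)*(-365) = (2*(1/30)*138)*(-365) = (46/5)*(-365) = -3358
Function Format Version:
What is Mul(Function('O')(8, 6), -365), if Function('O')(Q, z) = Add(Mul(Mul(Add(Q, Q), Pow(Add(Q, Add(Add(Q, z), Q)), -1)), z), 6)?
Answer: -3358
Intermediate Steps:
Function('O')(Q, z) = Add(6, Mul(2, Q, z, Pow(Add(z, Mul(3, Q)), -1))) (Function('O')(Q, z) = Add(Mul(Mul(Mul(2, Q), Pow(Add(Q, Add(z, Mul(2, Q))), -1)), z), 6) = Add(Mul(Mul(Mul(2, Q), Pow(Add(z, Mul(3, Q)), -1)), z), 6) = Add(Mul(Mul(2, Q, Pow(Add(z, Mul(3, Q)), -1)), z), 6) = Add(Mul(2, Q, z, Pow(Add(z, Mul(3, Q)), -1)), 6) = Add(6, Mul(2, Q, z, Pow(Add(z, Mul(3, Q)), -1))))
Mul(Function('O')(8, 6), -365) = Mul(Mul(2, Pow(Add(6, Mul(3, 8)), -1), Add(Mul(3, 6), Mul(9, 8), Mul(8, 6))), -365) = Mul(Mul(2, Pow(Add(6, 24), -1), Add(18, 72, 48)), -365) = Mul(Mul(2, Pow(30, -1), 138), -365) = Mul(Mul(2, Rational(1, 30), 138), -365) = Mul(Rational(46, 5), -365) = -3358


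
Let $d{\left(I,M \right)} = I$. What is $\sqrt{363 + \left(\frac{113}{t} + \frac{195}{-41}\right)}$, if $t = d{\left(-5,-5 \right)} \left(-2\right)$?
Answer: $\frac{\sqrt{62120330}}{410} \approx 19.224$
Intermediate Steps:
$t = 10$ ($t = \left(-5\right) \left(-2\right) = 10$)
$\sqrt{363 + \left(\frac{113}{t} + \frac{195}{-41}\right)} = \sqrt{363 + \left(\frac{113}{10} + \frac{195}{-41}\right)} = \sqrt{363 + \left(113 \cdot \frac{1}{10} + 195 \left(- \frac{1}{41}\right)\right)} = \sqrt{363 + \left(\frac{113}{10} - \frac{195}{41}\right)} = \sqrt{363 + \frac{2683}{410}} = \sqrt{\frac{151513}{410}} = \frac{\sqrt{62120330}}{410}$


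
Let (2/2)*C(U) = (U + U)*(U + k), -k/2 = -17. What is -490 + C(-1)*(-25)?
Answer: 1160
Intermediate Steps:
k = 34 (k = -2*(-17) = 34)
C(U) = 2*U*(34 + U) (C(U) = (U + U)*(U + 34) = (2*U)*(34 + U) = 2*U*(34 + U))
-490 + C(-1)*(-25) = -490 + (2*(-1)*(34 - 1))*(-25) = -490 + (2*(-1)*33)*(-25) = -490 - 66*(-25) = -490 + 1650 = 1160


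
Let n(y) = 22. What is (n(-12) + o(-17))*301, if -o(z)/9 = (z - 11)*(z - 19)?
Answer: -2724050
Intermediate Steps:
o(z) = -9*(-19 + z)*(-11 + z) (o(z) = -9*(z - 11)*(z - 19) = -9*(-11 + z)*(-19 + z) = -9*(-19 + z)*(-11 + z))
(n(-12) + o(-17))*301 = (22 + (-1881 - 9*(-17)**2 + 270*(-17)))*301 = (22 + (-1881 - 9*289 - 4590))*301 = (22 + (-1881 - 2601 - 4590))*301 = (22 - 9072)*301 = -9050*301 = -2724050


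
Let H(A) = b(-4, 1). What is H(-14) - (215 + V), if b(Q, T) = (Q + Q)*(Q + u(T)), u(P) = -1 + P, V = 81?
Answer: -264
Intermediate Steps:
b(Q, T) = 2*Q*(-1 + Q + T) (b(Q, T) = (Q + Q)*(Q + (-1 + T)) = (2*Q)*(-1 + Q + T) = 2*Q*(-1 + Q + T))
H(A) = 32 (H(A) = 2*(-4)*(-1 - 4 + 1) = 2*(-4)*(-4) = 32)
H(-14) - (215 + V) = 32 - (215 + 81) = 32 - 1*296 = 32 - 296 = -264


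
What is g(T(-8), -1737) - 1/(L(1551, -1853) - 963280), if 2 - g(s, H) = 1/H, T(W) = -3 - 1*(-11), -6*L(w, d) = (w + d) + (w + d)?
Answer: 10041149761/5019127506 ≈ 2.0006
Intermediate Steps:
L(w, d) = -d/3 - w/3 (L(w, d) = -((w + d) + (w + d))/6 = -((d + w) + (d + w))/6 = -(2*d + 2*w)/6 = -d/3 - w/3)
T(W) = 8 (T(W) = -3 + 11 = 8)
g(s, H) = 2 - 1/H
g(T(-8), -1737) - 1/(L(1551, -1853) - 963280) = (2 - 1/(-1737)) - 1/((-⅓*(-1853) - ⅓*1551) - 963280) = (2 - 1*(-1/1737)) - 1/((1853/3 - 517) - 963280) = (2 + 1/1737) - 1/(302/3 - 963280) = 3475/1737 - 1/(-2889538/3) = 3475/1737 - 1*(-3/2889538) = 3475/1737 + 3/2889538 = 10041149761/5019127506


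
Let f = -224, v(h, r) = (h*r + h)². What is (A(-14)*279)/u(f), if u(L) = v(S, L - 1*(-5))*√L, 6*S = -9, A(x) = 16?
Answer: -62*I*√14/83167 ≈ -0.0027894*I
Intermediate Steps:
S = -3/2 (S = (⅙)*(-9) = -3/2 ≈ -1.5000)
v(h, r) = (h + h*r)²
u(L) = 9*√L*(6 + L)²/4 (u(L) = ((-3/2)²*(1 + (L - 1*(-5)))²)*√L = (9*(1 + (L + 5))²/4)*√L = (9*(1 + (5 + L))²/4)*√L = (9*(6 + L)²/4)*√L = 9*√L*(6 + L)²/4)
(A(-14)*279)/u(f) = (16*279)/((9*√(-224)*(6 - 224)²/4)) = 4464/(((9/4)*(4*I*√14)*(-218)²)) = 4464/(((9/4)*(4*I*√14)*47524)) = 4464/((427716*I*√14)) = 4464*(-I*√14/5988024) = -62*I*√14/83167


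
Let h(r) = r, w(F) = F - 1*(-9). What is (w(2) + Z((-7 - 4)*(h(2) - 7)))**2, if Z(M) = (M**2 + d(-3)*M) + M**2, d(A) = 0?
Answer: 36735721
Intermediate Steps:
w(F) = 9 + F (w(F) = F + 9 = 9 + F)
Z(M) = 2*M**2 (Z(M) = (M**2 + 0*M) + M**2 = (M**2 + 0) + M**2 = M**2 + M**2 = 2*M**2)
(w(2) + Z((-7 - 4)*(h(2) - 7)))**2 = ((9 + 2) + 2*((-7 - 4)*(2 - 7))**2)**2 = (11 + 2*(-11*(-5))**2)**2 = (11 + 2*55**2)**2 = (11 + 2*3025)**2 = (11 + 6050)**2 = 6061**2 = 36735721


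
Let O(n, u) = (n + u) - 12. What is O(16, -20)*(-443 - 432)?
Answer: 14000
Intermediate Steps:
O(n, u) = -12 + n + u
O(16, -20)*(-443 - 432) = (-12 + 16 - 20)*(-443 - 432) = -16*(-875) = 14000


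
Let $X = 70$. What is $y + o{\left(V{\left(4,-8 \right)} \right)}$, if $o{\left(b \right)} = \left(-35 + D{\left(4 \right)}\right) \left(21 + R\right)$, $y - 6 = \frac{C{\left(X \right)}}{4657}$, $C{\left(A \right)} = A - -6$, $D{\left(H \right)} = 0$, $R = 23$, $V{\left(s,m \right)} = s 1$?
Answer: $- \frac{7143762}{4657} \approx -1534.0$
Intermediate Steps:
$V{\left(s,m \right)} = s$
$C{\left(A \right)} = 6 + A$ ($C{\left(A \right)} = A + 6 = 6 + A$)
$y = \frac{28018}{4657}$ ($y = 6 + \frac{6 + 70}{4657} = 6 + 76 \cdot \frac{1}{4657} = 6 + \frac{76}{4657} = \frac{28018}{4657} \approx 6.0163$)
$o{\left(b \right)} = -1540$ ($o{\left(b \right)} = \left(-35 + 0\right) \left(21 + 23\right) = \left(-35\right) 44 = -1540$)
$y + o{\left(V{\left(4,-8 \right)} \right)} = \frac{28018}{4657} - 1540 = - \frac{7143762}{4657}$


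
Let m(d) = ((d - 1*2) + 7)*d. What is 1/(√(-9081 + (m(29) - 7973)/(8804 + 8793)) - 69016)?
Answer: -151809319/10477291935772 - I*√175755914898/20954583871544 ≈ -1.4489e-5 - 2.0007e-8*I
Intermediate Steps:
m(d) = d*(5 + d) (m(d) = ((d - 2) + 7)*d = ((-2 + d) + 7)*d = (5 + d)*d = d*(5 + d))
1/(√(-9081 + (m(29) - 7973)/(8804 + 8793)) - 69016) = 1/(√(-9081 + (29*(5 + 29) - 7973)/(8804 + 8793)) - 69016) = 1/(√(-9081 + (29*34 - 7973)/17597) - 69016) = 1/(√(-9081 + (986 - 7973)*(1/17597)) - 69016) = 1/(√(-9081 - 6987*1/17597) - 69016) = 1/(√(-9081 - 6987/17597) - 69016) = 1/(√(-159805344/17597) - 69016) = 1/(4*I*√175755914898/17597 - 69016) = 1/(-69016 + 4*I*√175755914898/17597)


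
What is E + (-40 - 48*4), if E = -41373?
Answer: -41605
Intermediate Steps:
E + (-40 - 48*4) = -41373 + (-40 - 48*4) = -41373 + (-40 - 192) = -41373 - 232 = -41605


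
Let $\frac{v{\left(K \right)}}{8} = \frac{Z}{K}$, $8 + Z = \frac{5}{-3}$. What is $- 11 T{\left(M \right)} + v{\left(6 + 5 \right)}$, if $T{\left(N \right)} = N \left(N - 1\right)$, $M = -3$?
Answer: $- \frac{4588}{33} \approx -139.03$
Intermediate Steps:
$Z = - \frac{29}{3}$ ($Z = -8 + \frac{5}{-3} = -8 + 5 \left(- \frac{1}{3}\right) = -8 - \frac{5}{3} = - \frac{29}{3} \approx -9.6667$)
$T{\left(N \right)} = N \left(-1 + N\right)$
$v{\left(K \right)} = - \frac{232}{3 K}$ ($v{\left(K \right)} = 8 \left(- \frac{29}{3 K}\right) = - \frac{232}{3 K}$)
$- 11 T{\left(M \right)} + v{\left(6 + 5 \right)} = - 11 \left(- 3 \left(-1 - 3\right)\right) - \frac{232}{3 \left(6 + 5\right)} = - 11 \left(\left(-3\right) \left(-4\right)\right) - \frac{232}{3 \cdot 11} = \left(-11\right) 12 - \frac{232}{33} = -132 - \frac{232}{33} = - \frac{4588}{33}$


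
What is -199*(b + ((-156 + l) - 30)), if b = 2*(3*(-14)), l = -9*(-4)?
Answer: 46566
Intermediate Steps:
l = 36
b = -84 (b = 2*(-42) = -84)
-199*(b + ((-156 + l) - 30)) = -199*(-84 + ((-156 + 36) - 30)) = -199*(-84 + (-120 - 30)) = -199*(-84 - 150) = -199*(-234) = 46566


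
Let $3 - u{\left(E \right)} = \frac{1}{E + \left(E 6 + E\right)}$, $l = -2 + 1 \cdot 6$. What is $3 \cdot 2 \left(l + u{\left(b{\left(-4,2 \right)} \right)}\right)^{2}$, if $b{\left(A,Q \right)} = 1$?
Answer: $\frac{9075}{32} \approx 283.59$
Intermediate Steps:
$l = 4$ ($l = -2 + 6 = 4$)
$u{\left(E \right)} = 3 - \frac{1}{8 E}$ ($u{\left(E \right)} = 3 - \frac{1}{E + \left(E 6 + E\right)} = 3 - \frac{1}{E + \left(6 E + E\right)} = 3 - \frac{1}{E + 7 E} = 3 - \frac{1}{8 E}$)
$3 \cdot 2 \left(l + u{\left(b{\left(-4,2 \right)} \right)}\right)^{2} = 3 \cdot 2 \left(4 + \left(3 - \frac{1}{8 \cdot 1}\right)\right)^{2} = 6 \left(4 + \left(3 - \frac{1}{8}\right)\right)^{2} = 6 \left(4 + \frac{23}{8}\right)^{2} = 6 \left(\frac{55}{8}\right)^{2} = 6 \cdot \frac{3025}{64} = \frac{9075}{32}$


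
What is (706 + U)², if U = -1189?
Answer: 233289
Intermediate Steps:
(706 + U)² = (706 - 1189)² = (-483)² = 233289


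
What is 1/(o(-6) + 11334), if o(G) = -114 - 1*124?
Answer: 1/11096 ≈ 9.0123e-5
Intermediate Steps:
o(G) = -238 (o(G) = -114 - 124 = -238)
1/(o(-6) + 11334) = 1/(-238 + 11334) = 1/11096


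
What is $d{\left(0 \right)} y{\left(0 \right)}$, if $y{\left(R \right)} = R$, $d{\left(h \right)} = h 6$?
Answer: $0$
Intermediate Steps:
$d{\left(h \right)} = 6 h$
$d{\left(0 \right)} y{\left(0 \right)} = 6 \cdot 0 \cdot 0 = 0 \cdot 0 = 0$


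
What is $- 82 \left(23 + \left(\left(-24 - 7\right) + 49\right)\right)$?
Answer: $-3362$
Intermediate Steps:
$- 82 \left(23 + \left(\left(-24 - 7\right) + 49\right)\right) = - 82 \left(23 + \left(-31 + 49\right)\right) = - 82 \left(23 + 18\right) = \left(-82\right) 41 = -3362$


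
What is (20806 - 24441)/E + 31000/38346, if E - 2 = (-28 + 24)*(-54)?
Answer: -66314855/4179714 ≈ -15.866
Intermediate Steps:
E = 218 (E = 2 + (-28 + 24)*(-54) = 2 - 4*(-54) = 2 + 216 = 218)
(20806 - 24441)/E + 31000/38346 = (20806 - 24441)/218 + 31000/38346 = -3635*1/218 + 31000*(1/38346) = -3635/218 + 15500/19173 = -66314855/4179714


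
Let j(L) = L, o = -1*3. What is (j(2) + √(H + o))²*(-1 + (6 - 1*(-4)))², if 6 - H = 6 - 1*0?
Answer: 81 + 324*I*√3 ≈ 81.0 + 561.18*I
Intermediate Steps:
o = -3
H = 0 (H = 6 - (6 - 1*0) = 6 - (6 + 0) = 6 - 1*6 = 6 - 6 = 0)
(j(2) + √(H + o))²*(-1 + (6 - 1*(-4)))² = (2 + √(0 - 3))²*(-1 + (6 - 1*(-4)))² = (2 + √(-3))²*(-1 + (6 + 4))² = (2 + I*√3)²*(-1 + 10)² = (2 + I*√3)²*9² = (2 + I*√3)²*81 = 81*(2 + I*√3)²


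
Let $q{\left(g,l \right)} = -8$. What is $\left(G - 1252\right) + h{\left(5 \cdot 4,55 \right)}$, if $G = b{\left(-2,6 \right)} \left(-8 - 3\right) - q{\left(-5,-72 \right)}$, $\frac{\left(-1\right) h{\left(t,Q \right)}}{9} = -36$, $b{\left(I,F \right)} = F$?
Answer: $-986$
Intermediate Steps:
$h{\left(t,Q \right)} = 324$ ($h{\left(t,Q \right)} = \left(-9\right) \left(-36\right) = 324$)
$G = -58$ ($G = 6 \left(-8 - 3\right) - -8 = 6 \left(-11\right) + 8 = -66 + 8 = -58$)
$\left(G - 1252\right) + h{\left(5 \cdot 4,55 \right)} = \left(-58 - 1252\right) + 324 = -1310 + 324 = -986$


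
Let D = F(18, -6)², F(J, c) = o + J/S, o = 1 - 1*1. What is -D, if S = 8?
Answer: -81/16 ≈ -5.0625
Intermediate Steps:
o = 0 (o = 1 - 1 = 0)
F(J, c) = J/8 (F(J, c) = 0 + J/8 = J/8)
D = 81/16 (D = ((⅛)*18)² = (9/4)² = 81/16 ≈ 5.0625)
-D = -1*81/16 = -81/16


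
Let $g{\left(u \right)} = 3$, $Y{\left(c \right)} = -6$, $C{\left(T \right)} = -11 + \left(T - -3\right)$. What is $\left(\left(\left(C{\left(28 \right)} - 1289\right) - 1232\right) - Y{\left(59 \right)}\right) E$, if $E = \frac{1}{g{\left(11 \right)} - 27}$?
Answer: $\frac{2495}{24} \approx 103.96$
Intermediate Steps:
$C{\left(T \right)} = -8 + T$ ($C{\left(T \right)} = -11 + \left(T + 3\right) = -11 + \left(3 + T\right) = -8 + T$)
$E = - \frac{1}{24}$ ($E = \frac{1}{3 - 27} = \frac{1}{-24} = - \frac{1}{24} \approx -0.041667$)
$\left(\left(\left(C{\left(28 \right)} - 1289\right) - 1232\right) - Y{\left(59 \right)}\right) E = \left(\left(\left(\left(-8 + 28\right) - 1289\right) - 1232\right) - -6\right) \left(- \frac{1}{24}\right) = \left(\left(\left(20 - 1289\right) - 1232\right) + 6\right) \left(- \frac{1}{24}\right) = \left(\left(-1269 - 1232\right) + 6\right) \left(- \frac{1}{24}\right) = \left(-2501 + 6\right) \left(- \frac{1}{24}\right) = \left(-2495\right) \left(- \frac{1}{24}\right) = \frac{2495}{24}$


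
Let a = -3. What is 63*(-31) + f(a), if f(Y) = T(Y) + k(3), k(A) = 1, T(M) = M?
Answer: -1955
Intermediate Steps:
f(Y) = 1 + Y (f(Y) = Y + 1 = 1 + Y)
63*(-31) + f(a) = 63*(-31) + (1 - 3) = -1953 - 2 = -1955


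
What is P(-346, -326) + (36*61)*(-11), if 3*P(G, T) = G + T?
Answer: -24380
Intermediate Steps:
P(G, T) = G/3 + T/3 (P(G, T) = (G + T)/3 = G/3 + T/3)
P(-346, -326) + (36*61)*(-11) = ((⅓)*(-346) + (⅓)*(-326)) + (36*61)*(-11) = (-346/3 - 326/3) + 2196*(-11) = -224 - 24156 = -24380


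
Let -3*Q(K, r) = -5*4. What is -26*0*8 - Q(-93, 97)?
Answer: -20/3 ≈ -6.6667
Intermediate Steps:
Q(K, r) = 20/3 (Q(K, r) = -(-5)*4/3 = -⅓*(-20) = 20/3)
-26*0*8 - Q(-93, 97) = -26*0*8 - 1*20/3 = 0*8 - 20/3 = 0 - 20/3 = -20/3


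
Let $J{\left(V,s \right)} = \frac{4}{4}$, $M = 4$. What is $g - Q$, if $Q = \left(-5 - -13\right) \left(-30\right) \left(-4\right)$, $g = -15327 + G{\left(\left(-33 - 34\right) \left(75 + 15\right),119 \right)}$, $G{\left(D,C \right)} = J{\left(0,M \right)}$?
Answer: $-16286$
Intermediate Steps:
$J{\left(V,s \right)} = 1$ ($J{\left(V,s \right)} = 4 \cdot \frac{1}{4} = 1$)
$G{\left(D,C \right)} = 1$
$g = -15326$ ($g = -15327 + 1 = -15326$)
$Q = 960$ ($Q = \left(-5 + 13\right) \left(-30\right) \left(-4\right) = 8 \left(-30\right) \left(-4\right) = \left(-240\right) \left(-4\right) = 960$)
$g - Q = -15326 - 960 = -16286$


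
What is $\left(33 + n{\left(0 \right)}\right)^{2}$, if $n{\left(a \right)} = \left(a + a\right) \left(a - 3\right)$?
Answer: $1089$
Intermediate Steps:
$n{\left(a \right)} = 2 a \left(-3 + a\right)$
$\left(33 + n{\left(0 \right)}\right)^{2} = \left(33 + 2 \cdot 0 \left(-3 + 0\right)\right)^{2} = \left(33 + 2 \cdot 0 \left(-3\right)\right)^{2} = \left(33 + 0\right)^{2} = 33^{2} = 1089$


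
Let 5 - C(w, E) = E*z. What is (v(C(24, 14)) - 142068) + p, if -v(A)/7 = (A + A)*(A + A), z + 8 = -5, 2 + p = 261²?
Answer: -1053081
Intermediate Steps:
p = 68119 (p = -2 + 261² = -2 + 68121 = 68119)
z = -13 (z = -8 - 5 = -13)
C(w, E) = 5 + 13*E (C(w, E) = 5 - E*(-13) = 5 - (-13)*E = 5 + 13*E)
v(A) = -28*A² (v(A) = -7*(A + A)*(A + A) = -7*2*A*2*A = -28*A²)
(v(C(24, 14)) - 142068) + p = (-28*(5 + 13*14)² - 142068) + 68119 = (-28*(5 + 182)² - 142068) + 68119 = (-28*187² - 142068) + 68119 = (-28*34969 - 142068) + 68119 = (-979132 - 142068) + 68119 = -1121200 + 68119 = -1053081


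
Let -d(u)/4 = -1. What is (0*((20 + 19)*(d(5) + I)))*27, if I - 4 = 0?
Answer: 0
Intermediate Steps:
I = 4 (I = 4 + 0 = 4)
d(u) = 4 (d(u) = -4*(-1) = 4)
(0*((20 + 19)*(d(5) + I)))*27 = (0*((20 + 19)*(4 + 4)))*27 = (0*(39*8))*27 = (0*312)*27 = 0*27 = 0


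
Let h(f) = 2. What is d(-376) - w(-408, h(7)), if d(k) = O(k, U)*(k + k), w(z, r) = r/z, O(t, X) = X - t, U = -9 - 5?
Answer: -55533695/204 ≈ -2.7222e+5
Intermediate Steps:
U = -14
d(k) = 2*k*(-14 - k) (d(k) = (-14 - k)*(k + k) = (-14 - k)*(2*k) = 2*k*(-14 - k))
d(-376) - w(-408, h(7)) = -2*(-376)*(14 - 376) - 2/(-408) = -2*(-376)*(-362) - 2*(-1)/408 = -272224 - 1*(-1/204) = -272224 + 1/204 = -55533695/204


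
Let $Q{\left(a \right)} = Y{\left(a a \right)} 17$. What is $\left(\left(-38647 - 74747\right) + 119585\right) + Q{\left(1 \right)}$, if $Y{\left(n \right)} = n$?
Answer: $6208$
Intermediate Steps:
$Q{\left(a \right)} = 17 a^{2}$ ($Q{\left(a \right)} = a a 17 = a^{2} \cdot 17 = 17 a^{2}$)
$\left(\left(-38647 - 74747\right) + 119585\right) + Q{\left(1 \right)} = \left(\left(-38647 - 74747\right) + 119585\right) + 17 \cdot 1^{2} = \left(\left(-38647 - 74747\right) + 119585\right) + 17 \cdot 1 = \left(-113394 + 119585\right) + 17 = 6191 + 17 = 6208$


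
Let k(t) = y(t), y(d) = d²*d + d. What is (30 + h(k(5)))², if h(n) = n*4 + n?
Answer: 462400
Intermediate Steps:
y(d) = d + d³ (y(d) = d³ + d = d + d³)
k(t) = t + t³
h(n) = 5*n (h(n) = 4*n + n = 5*n)
(30 + h(k(5)))² = (30 + 5*(5 + 5³))² = (30 + 5*(5 + 125))² = (30 + 5*130)² = (30 + 650)² = 680² = 462400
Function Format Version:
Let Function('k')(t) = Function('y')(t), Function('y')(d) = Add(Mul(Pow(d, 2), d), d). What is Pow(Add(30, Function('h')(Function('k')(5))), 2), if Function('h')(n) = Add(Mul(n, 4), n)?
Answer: 462400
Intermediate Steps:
Function('y')(d) = Add(d, Pow(d, 3)) (Function('y')(d) = Add(Pow(d, 3), d) = Add(d, Pow(d, 3)))
Function('k')(t) = Add(t, Pow(t, 3))
Function('h')(n) = Mul(5, n) (Function('h')(n) = Add(Mul(4, n), n) = Mul(5, n))
Pow(Add(30, Function('h')(Function('k')(5))), 2) = Pow(Add(30, Mul(5, Add(5, Pow(5, 3)))), 2) = Pow(Add(30, Mul(5, Add(5, 125))), 2) = Pow(Add(30, Mul(5, 130)), 2) = Pow(Add(30, 650), 2) = Pow(680, 2) = 462400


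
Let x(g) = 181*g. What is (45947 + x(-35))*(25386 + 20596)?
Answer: 1821438984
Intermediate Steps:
(45947 + x(-35))*(25386 + 20596) = (45947 + 181*(-35))*(25386 + 20596) = (45947 - 6335)*45982 = 39612*45982 = 1821438984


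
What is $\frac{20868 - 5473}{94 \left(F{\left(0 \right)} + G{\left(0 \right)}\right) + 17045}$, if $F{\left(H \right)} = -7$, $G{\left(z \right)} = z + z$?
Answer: $\frac{15395}{16387} \approx 0.93946$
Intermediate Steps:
$G{\left(z \right)} = 2 z$
$\frac{20868 - 5473}{94 \left(F{\left(0 \right)} + G{\left(0 \right)}\right) + 17045} = \frac{20868 - 5473}{94 \left(-7 + 2 \cdot 0\right) + 17045} = \frac{15395}{94 \left(-7 + 0\right) + 17045} = \frac{15395}{94 \left(-7\right) + 17045} = \frac{15395}{-658 + 17045} = \frac{15395}{16387}$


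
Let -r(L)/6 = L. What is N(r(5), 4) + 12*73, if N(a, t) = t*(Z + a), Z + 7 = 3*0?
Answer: 728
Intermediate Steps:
Z = -7 (Z = -7 + 3*0 = -7 + 0 = -7)
r(L) = -6*L
N(a, t) = t*(-7 + a)
N(r(5), 4) + 12*73 = 4*(-7 - 6*5) + 12*73 = 4*(-7 - 30) + 876 = 4*(-37) + 876 = -148 + 876 = 728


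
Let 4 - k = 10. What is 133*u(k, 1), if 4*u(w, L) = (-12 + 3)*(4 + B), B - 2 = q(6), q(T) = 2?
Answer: -2394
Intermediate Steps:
k = -6 (k = 4 - 1*10 = 4 - 10 = -6)
B = 4 (B = 2 + 2 = 4)
u(w, L) = -18 (u(w, L) = ((-12 + 3)*(4 + 4))/4 = (-9*8)/4 = (¼)*(-72) = -18)
133*u(k, 1) = 133*(-18) = -2394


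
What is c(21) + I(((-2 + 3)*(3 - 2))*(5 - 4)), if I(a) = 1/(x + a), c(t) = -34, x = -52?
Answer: -1735/51 ≈ -34.020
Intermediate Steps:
I(a) = 1/(-52 + a)
c(21) + I(((-2 + 3)*(3 - 2))*(5 - 4)) = -34 + 1/(-52 + ((-2 + 3)*(3 - 2))*(5 - 4)) = -34 + 1/(-52 + (1*1)*1) = -34 + 1/(-52 + 1*1) = -34 + 1/(-52 + 1) = -34 + 1/(-51) = -34 - 1/51 = -1735/51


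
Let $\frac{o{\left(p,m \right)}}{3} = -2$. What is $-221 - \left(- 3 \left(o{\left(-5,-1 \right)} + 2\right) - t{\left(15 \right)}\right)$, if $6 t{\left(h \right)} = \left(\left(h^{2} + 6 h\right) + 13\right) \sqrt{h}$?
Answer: $-233 + \frac{164 \sqrt{15}}{3} \approx -21.277$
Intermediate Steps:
$o{\left(p,m \right)} = -6$ ($o{\left(p,m \right)} = 3 \left(-2\right) = -6$)
$t{\left(h \right)} = \frac{\sqrt{h} \left(13 + h^{2} + 6 h\right)}{6}$ ($t{\left(h \right)} = \frac{\left(\left(h^{2} + 6 h\right) + 13\right) \sqrt{h}}{6} = \frac{\left(13 + h^{2} + 6 h\right) \sqrt{h}}{6} = \frac{\sqrt{h} \left(13 + h^{2} + 6 h\right)}{6}$)
$-221 - \left(- 3 \left(o{\left(-5,-1 \right)} + 2\right) - t{\left(15 \right)}\right) = -221 - \left(- 3 \left(-6 + 2\right) - \frac{\sqrt{15} \left(13 + 15^{2} + 6 \cdot 15\right)}{6}\right) = -221 - \left(\left(-3\right) \left(-4\right) - \frac{\sqrt{15} \left(13 + 225 + 90\right)}{6}\right) = -221 - \left(12 - \frac{1}{6} \sqrt{15} \cdot 328\right) = -221 - \left(12 - \frac{164 \sqrt{15}}{3}\right) = -233 + \frac{164 \sqrt{15}}{3}$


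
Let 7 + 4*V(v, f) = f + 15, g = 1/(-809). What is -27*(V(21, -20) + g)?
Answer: 65556/809 ≈ 81.033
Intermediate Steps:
g = -1/809 ≈ -0.0012361
V(v, f) = 2 + f/4 (V(v, f) = -7/4 + (f + 15)/4 = -7/4 + (15 + f)/4 = -7/4 + (15/4 + f/4) = 2 + f/4)
-27*(V(21, -20) + g) = -27*((2 + (¼)*(-20)) - 1/809) = -27*((2 - 5) - 1/809) = -27*(-3 - 1/809) = -27*(-2428/809) = 65556/809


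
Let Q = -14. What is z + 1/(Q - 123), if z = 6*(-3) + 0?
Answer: -2467/137 ≈ -18.007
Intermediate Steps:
z = -18 (z = -18 + 0 = -18)
z + 1/(Q - 123) = -18 + 1/(-14 - 123) = -18 + 1/(-137) = -18 - 1/137 = -2467/137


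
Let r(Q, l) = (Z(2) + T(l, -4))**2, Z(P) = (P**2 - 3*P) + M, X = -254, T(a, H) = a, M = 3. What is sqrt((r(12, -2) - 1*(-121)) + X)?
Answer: 2*I*sqrt(33) ≈ 11.489*I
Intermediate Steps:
Z(P) = 3 + P**2 - 3*P (Z(P) = (P**2 - 3*P) + 3 = 3 + P**2 - 3*P)
r(Q, l) = (1 + l)**2 (r(Q, l) = ((3 + 2**2 - 3*2) + l)**2 = ((3 + 4 - 6) + l)**2 = (1 + l)**2)
sqrt((r(12, -2) - 1*(-121)) + X) = sqrt(((1 - 2)**2 - 1*(-121)) - 254) = sqrt(((-1)**2 + 121) - 254) = sqrt((1 + 121) - 254) = sqrt(122 - 254) = sqrt(-132) = 2*I*sqrt(33)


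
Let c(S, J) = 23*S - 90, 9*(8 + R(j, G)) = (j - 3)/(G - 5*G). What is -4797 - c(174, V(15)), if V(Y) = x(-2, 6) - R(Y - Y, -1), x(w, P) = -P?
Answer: -8709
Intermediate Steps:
R(j, G) = -8 - (-3 + j)/(36*G) (R(j, G) = -8 + ((j - 3)/(G - 5*G))/9 = -8 + ((-3 + j)/((-4*G)))/9 = -8 + ((-3 + j)*(-1/(4*G)))/9 = -8 + (-(-3 + j)/(4*G))/9 = -8 - (-3 + j)/(36*G))
V(Y) = 25/12 (V(Y) = -1*6 - (3 - (Y - Y) - 288*(-1))/(36*(-1)) = -6 - (-1)*(3 - 1*0 + 288)/36 = -6 - (-1)*(3 + 0 + 288)/36 = -6 - (-1)*291/36 = -6 - 1*(-97/12) = -6 + 97/12 = 25/12)
c(S, J) = -90 + 23*S
-4797 - c(174, V(15)) = -4797 - (-90 + 23*174) = -4797 - (-90 + 4002) = -4797 - 1*3912 = -4797 - 3912 = -8709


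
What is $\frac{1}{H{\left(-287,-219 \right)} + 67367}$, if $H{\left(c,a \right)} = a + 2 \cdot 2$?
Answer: $\frac{1}{67152} \approx 1.4892 \cdot 10^{-5}$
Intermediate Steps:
$H{\left(c,a \right)} = 4 + a$ ($H{\left(c,a \right)} = a + 4 = 4 + a$)
$\frac{1}{H{\left(-287,-219 \right)} + 67367} = \frac{1}{\left(4 - 219\right) + 67367} = \frac{1}{-215 + 67367} = \frac{1}{67152}$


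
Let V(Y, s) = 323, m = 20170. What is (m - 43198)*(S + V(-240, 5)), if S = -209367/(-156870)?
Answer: -21696801214/2905 ≈ -7.4688e+6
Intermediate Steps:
S = 23263/17430 (S = -209367*(-1/156870) = 23263/17430 ≈ 1.3347)
(m - 43198)*(S + V(-240, 5)) = (20170 - 43198)*(23263/17430 + 323) = -23028*5653153/17430 = -21696801214/2905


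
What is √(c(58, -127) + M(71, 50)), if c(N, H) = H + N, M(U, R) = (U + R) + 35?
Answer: √87 ≈ 9.3274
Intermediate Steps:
M(U, R) = 35 + R + U (M(U, R) = (R + U) + 35 = 35 + R + U)
√(c(58, -127) + M(71, 50)) = √((-127 + 58) + (35 + 50 + 71)) = √(-69 + 156) = √87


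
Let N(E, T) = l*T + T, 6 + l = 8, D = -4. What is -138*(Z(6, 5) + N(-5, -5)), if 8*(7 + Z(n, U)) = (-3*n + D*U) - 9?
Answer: 15387/4 ≈ 3846.8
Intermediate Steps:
l = 2 (l = -6 + 8 = 2)
N(E, T) = 3*T (N(E, T) = 2*T + T = 3*T)
Z(n, U) = -65/8 - 3*n/8 - U/2 (Z(n, U) = -7 + ((-3*n - 4*U) - 9)/8 = -7 + ((-4*U - 3*n) - 9)/8 = -7 + (-9 - 4*U - 3*n)/8 = -7 + (-9/8 - 3*n/8 - U/2) = -65/8 - 3*n/8 - U/2)
-138*(Z(6, 5) + N(-5, -5)) = -138*((-65/8 - 3/8*6 - ½*5) + 3*(-5)) = -138*((-65/8 - 9/4 - 5/2) - 15) = -138*(-103/8 - 15) = -138*(-223/8) = 15387/4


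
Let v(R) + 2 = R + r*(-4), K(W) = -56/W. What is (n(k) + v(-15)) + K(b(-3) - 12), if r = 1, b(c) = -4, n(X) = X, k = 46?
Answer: 57/2 ≈ 28.500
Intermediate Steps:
v(R) = -6 + R (v(R) = -2 + (R + 1*(-4)) = -2 + (R - 4) = -2 + (-4 + R) = -6 + R)
(n(k) + v(-15)) + K(b(-3) - 12) = (46 + (-6 - 15)) - 56/(-4 - 12) = (46 - 21) - 56/(-16) = 25 - 56*(-1/16) = 25 + 7/2 = 57/2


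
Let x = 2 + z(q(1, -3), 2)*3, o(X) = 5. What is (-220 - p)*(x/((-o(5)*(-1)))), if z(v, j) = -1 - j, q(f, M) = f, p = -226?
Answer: -42/5 ≈ -8.4000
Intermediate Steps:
x = -7 (x = 2 + (-1 - 1*2)*3 = 2 + (-1 - 2)*3 = 2 - 3*3 = 2 - 9 = -7)
(-220 - p)*(x/((-o(5)*(-1)))) = (-220 - 1*(-226))*(-7/(-1*5*(-1))) = (-220 + 226)*(-7/((-5*(-1)))) = 6*(-7/5) = -42/5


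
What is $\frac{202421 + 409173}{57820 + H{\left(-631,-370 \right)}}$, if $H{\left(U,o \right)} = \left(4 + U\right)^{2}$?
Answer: $\frac{611594}{450949} \approx 1.3562$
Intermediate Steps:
$\frac{202421 + 409173}{57820 + H{\left(-631,-370 \right)}} = \frac{202421 + 409173}{57820 + \left(4 - 631\right)^{2}} = \frac{611594}{57820 + \left(-627\right)^{2}} = \frac{611594}{57820 + 393129} = \frac{611594}{450949}$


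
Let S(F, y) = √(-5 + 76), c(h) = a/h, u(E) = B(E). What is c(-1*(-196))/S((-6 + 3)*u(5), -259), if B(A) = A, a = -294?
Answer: -3*√71/142 ≈ -0.17802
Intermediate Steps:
u(E) = E
c(h) = -294/h
S(F, y) = √71
c(-1*(-196))/S((-6 + 3)*u(5), -259) = (-294/((-1*(-196))))/(√71) = (-294/196)*(√71/71) = (-294*1/196)*(√71/71) = -3*√71/142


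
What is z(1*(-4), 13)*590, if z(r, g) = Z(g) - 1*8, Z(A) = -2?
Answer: -5900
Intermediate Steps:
z(r, g) = -10 (z(r, g) = -2 - 1*8 = -2 - 8 = -10)
z(1*(-4), 13)*590 = -10*590 = -5900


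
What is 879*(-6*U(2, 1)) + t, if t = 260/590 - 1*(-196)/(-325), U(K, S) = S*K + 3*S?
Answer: -505647864/19175 ≈ -26370.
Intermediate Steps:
U(K, S) = 3*S + K*S (U(K, S) = K*S + 3*S = 3*S + K*S)
t = -3114/19175 (t = 260*(1/590) + 196*(-1/325) = 26/59 - 196/325 = -3114/19175 ≈ -0.16240)
879*(-6*U(2, 1)) + t = 879*(-6*(3 + 2)) - 3114/19175 = 879*(-6*5) - 3114/19175 = 879*(-30) - 3114/19175 = -26370 - 3114/19175 = -505647864/19175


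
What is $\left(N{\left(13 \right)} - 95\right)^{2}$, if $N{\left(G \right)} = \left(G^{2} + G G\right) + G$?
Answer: $65536$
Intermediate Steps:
$N{\left(G \right)} = G + 2 G^{2}$ ($N{\left(G \right)} = \left(G^{2} + G^{2}\right) + G = 2 G^{2} + G = G + 2 G^{2}$)
$\left(N{\left(13 \right)} - 95\right)^{2} = \left(13 \left(1 + 2 \cdot 13\right) - 95\right)^{2} = \left(13 \left(1 + 26\right) - 95\right)^{2} = \left(13 \cdot 27 - 95\right)^{2} = \left(351 - 95\right)^{2} = 256^{2} = 65536$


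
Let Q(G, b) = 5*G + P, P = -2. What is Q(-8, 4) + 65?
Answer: 23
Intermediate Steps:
Q(G, b) = -2 + 5*G (Q(G, b) = 5*G - 2 = -2 + 5*G)
Q(-8, 4) + 65 = (-2 + 5*(-8)) + 65 = (-2 - 40) + 65 = -42 + 65 = 23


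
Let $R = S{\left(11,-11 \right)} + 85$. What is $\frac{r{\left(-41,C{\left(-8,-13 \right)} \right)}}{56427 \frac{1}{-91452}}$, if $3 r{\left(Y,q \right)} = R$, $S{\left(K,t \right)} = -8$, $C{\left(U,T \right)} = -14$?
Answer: $- \frac{335324}{8061} \approx -41.598$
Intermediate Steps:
$R = 77$ ($R = -8 + 85 = 77$)
$r{\left(Y,q \right)} = \frac{77}{3}$ ($r{\left(Y,q \right)} = \frac{1}{3} \cdot 77 = \frac{77}{3}$)
$\frac{r{\left(-41,C{\left(-8,-13 \right)} \right)}}{56427 \frac{1}{-91452}} = \frac{77}{3 \frac{56427}{-91452}} = \frac{77}{3 \cdot 56427 \left(- \frac{1}{91452}\right)} = \frac{77}{3 \left(- \frac{18809}{30484}\right)} = \frac{77}{3} \left(- \frac{30484}{18809}\right) = - \frac{335324}{8061}$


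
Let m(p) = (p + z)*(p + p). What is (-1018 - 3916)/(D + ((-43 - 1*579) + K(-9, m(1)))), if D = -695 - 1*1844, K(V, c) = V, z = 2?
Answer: 2467/1585 ≈ 1.5565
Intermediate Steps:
m(p) = 2*p*(2 + p) (m(p) = (p + 2)*(p + p) = (2 + p)*(2*p) = 2*p*(2 + p))
D = -2539 (D = -695 - 1844 = -2539)
(-1018 - 3916)/(D + ((-43 - 1*579) + K(-9, m(1)))) = (-1018 - 3916)/(-2539 + ((-43 - 1*579) - 9)) = -4934/(-2539 + ((-43 - 579) - 9)) = -4934/(-2539 + (-622 - 9)) = -4934/(-2539 - 631) = -4934/(-3170) = -4934*(-1/3170) = 2467/1585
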